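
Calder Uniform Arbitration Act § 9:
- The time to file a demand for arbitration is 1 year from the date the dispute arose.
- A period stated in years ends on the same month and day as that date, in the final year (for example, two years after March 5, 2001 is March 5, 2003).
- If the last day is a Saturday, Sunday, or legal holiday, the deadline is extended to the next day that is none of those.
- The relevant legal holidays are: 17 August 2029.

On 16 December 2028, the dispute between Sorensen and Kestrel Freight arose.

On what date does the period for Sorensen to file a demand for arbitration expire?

December 17, 2029

1 year after 16 December 2028 is December 16, 2029.
December 16, 2029 is Sunday. The next qualifying day is December 17, 2029.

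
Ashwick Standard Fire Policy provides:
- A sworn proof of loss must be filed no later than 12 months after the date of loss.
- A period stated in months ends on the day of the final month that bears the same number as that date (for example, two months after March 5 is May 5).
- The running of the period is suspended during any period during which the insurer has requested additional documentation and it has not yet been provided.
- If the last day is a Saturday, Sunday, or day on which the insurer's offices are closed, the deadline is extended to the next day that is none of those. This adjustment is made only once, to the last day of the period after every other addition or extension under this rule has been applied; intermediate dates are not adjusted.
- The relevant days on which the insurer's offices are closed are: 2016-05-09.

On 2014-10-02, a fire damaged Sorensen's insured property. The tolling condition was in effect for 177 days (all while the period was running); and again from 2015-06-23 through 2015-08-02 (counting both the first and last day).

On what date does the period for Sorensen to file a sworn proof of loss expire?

12 months after 2014-10-02 is October 2, 2015.
Tolling adds 177 days: October 2, 2015 + 177 days = March 27, 2016.
From June 23, 2015 through August 2, 2015 inclusive is 41 days; tolling adds 41 days: March 27, 2016 + 41 days = May 7, 2016.
May 7, 2016 is Saturday; May 8, 2016 is Sunday; May 9, 2016 is a listed holiday. The next qualifying day is May 10, 2016.

May 10, 2016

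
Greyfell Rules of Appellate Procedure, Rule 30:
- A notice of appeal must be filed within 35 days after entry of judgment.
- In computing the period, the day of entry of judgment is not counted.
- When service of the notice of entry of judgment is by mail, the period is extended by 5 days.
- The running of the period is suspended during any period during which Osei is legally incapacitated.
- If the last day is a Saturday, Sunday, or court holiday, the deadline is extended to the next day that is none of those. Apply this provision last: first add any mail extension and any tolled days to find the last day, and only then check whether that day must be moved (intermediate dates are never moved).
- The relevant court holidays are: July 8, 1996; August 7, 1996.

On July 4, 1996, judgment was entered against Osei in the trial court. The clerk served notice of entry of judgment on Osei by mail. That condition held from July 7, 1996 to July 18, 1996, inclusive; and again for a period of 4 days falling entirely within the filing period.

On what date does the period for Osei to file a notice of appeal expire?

August 29, 1996

35 days after July 4, 1996 is August 8, 1996.
Service was by mail, adding 5 days: August 8, 1996 + 5 days = August 13, 1996.
From July 7, 1996 through July 18, 1996 inclusive is 12 days; tolling adds 12 days: August 13, 1996 + 12 days = August 25, 1996.
Tolling adds 4 days: August 25, 1996 + 4 days = August 29, 1996.
August 29, 1996 is a Thursday and not a court holiday, so no extension applies.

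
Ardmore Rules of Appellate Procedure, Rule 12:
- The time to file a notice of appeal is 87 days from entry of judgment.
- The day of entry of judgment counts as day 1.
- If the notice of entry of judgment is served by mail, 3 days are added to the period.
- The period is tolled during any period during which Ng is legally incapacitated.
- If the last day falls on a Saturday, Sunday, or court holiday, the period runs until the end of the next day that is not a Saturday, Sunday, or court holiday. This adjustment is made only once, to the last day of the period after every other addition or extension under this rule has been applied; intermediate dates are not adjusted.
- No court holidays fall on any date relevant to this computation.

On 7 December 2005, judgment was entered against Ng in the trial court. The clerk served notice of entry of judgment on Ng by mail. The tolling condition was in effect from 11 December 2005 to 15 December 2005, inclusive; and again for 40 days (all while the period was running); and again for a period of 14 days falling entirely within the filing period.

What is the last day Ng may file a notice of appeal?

May 4, 2006

Counting 7 December 2005 as day 1, day 87 is March 3, 2006.
Service was by mail, adding 3 days: March 3, 2006 + 3 days = March 6, 2006.
From December 11, 2005 through December 15, 2005 inclusive is 5 days; tolling adds 5 days: March 6, 2006 + 5 days = March 11, 2006.
Tolling adds 40 days: March 11, 2006 + 40 days = April 20, 2006.
Tolling adds 14 days: April 20, 2006 + 14 days = May 4, 2006.
May 4, 2006 is a Thursday and not a court holiday, so no extension applies.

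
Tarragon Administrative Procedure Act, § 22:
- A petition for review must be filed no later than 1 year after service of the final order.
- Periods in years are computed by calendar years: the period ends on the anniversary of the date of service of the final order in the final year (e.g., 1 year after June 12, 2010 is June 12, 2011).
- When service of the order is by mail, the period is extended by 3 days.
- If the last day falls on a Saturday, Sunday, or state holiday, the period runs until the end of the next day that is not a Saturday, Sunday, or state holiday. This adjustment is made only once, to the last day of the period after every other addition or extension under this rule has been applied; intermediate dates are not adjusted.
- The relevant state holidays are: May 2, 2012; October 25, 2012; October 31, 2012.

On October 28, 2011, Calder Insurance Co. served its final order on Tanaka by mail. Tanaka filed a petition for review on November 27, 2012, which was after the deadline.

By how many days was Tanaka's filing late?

26 days

1 year after October 28, 2011 is October 28, 2012.
Service was by mail, adding 3 days: October 28, 2012 + 3 days = October 31, 2012.
October 31, 2012 is a listed holiday. The next qualifying day is November 1, 2012.
The deadline is November 1, 2012; from November 1, 2012 to November 27, 2012 is 26 days.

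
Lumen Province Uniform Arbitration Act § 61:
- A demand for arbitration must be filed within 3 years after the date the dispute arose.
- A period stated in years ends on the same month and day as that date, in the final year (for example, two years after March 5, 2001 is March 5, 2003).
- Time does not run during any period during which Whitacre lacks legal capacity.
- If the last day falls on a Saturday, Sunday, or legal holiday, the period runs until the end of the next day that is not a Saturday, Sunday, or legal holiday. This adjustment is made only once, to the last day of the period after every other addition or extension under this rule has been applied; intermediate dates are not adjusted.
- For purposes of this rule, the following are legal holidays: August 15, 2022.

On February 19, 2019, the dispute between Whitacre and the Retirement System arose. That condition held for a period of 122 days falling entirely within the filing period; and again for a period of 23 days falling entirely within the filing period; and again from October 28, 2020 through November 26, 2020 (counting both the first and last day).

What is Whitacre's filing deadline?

3 years after February 19, 2019 is February 19, 2022.
Tolling adds 122 days: February 19, 2022 + 122 days = June 21, 2022.
Tolling adds 23 days: June 21, 2022 + 23 days = July 14, 2022.
From October 28, 2020 through November 26, 2020 inclusive is 30 days; tolling adds 30 days: July 14, 2022 + 30 days = August 13, 2022.
August 13, 2022 is Saturday; August 14, 2022 is Sunday; August 15, 2022 is a listed holiday. The next qualifying day is August 16, 2022.

August 16, 2022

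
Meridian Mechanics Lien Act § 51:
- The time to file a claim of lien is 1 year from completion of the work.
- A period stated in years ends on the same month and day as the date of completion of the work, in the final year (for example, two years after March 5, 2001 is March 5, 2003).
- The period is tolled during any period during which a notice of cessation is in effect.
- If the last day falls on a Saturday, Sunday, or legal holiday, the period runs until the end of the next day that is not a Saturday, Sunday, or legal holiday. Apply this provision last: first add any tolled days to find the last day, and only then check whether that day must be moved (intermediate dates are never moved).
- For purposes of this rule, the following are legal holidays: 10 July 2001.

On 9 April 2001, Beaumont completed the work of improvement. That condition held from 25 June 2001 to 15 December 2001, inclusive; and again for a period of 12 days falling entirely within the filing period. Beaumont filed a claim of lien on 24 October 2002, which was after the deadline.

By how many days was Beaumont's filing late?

10 days

1 year after 9 April 2001 is April 9, 2002.
From June 25, 2001 through December 15, 2001 inclusive is 174 days; tolling adds 174 days: April 9, 2002 + 174 days = September 30, 2002.
Tolling adds 12 days: September 30, 2002 + 12 days = October 12, 2002.
October 12, 2002 is Saturday; October 13, 2002 is Sunday. The next qualifying day is October 14, 2002.
The deadline is October 14, 2002; from October 14, 2002 to October 24, 2002 is 10 days.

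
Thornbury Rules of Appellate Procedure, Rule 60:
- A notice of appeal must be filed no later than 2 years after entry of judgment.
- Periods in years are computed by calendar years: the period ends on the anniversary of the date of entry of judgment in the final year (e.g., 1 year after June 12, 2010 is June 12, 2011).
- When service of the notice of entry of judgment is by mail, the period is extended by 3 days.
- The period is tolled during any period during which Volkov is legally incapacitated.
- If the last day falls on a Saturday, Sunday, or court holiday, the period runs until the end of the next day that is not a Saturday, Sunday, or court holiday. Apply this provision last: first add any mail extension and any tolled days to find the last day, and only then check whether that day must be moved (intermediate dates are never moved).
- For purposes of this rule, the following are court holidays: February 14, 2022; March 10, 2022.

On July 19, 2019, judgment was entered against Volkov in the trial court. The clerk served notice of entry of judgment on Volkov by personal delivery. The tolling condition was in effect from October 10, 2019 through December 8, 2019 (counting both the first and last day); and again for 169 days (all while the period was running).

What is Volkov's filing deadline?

March 7, 2022

2 years after July 19, 2019 is July 19, 2021.
Service was not by mail, so no mail extension applies.
From October 10, 2019 through December 8, 2019 inclusive is 60 days; tolling adds 60 days: July 19, 2021 + 60 days = September 17, 2021.
Tolling adds 169 days: September 17, 2021 + 169 days = March 5, 2022.
March 5, 2022 is Saturday; March 6, 2022 is Sunday. The next qualifying day is March 7, 2022.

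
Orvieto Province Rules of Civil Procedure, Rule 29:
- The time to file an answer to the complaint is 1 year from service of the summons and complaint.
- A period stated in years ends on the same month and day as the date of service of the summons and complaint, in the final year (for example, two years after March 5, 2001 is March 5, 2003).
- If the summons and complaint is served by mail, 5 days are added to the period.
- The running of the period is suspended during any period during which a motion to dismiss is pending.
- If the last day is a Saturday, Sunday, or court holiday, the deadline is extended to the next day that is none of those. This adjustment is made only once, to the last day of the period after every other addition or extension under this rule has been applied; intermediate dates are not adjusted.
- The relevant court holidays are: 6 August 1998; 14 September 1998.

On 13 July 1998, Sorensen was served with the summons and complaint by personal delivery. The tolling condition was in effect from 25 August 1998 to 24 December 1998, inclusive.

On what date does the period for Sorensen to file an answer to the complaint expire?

November 12, 1999

1 year after 13 July 1998 is July 13, 1999.
Service was not by mail, so no mail extension applies.
From August 25, 1998 through December 24, 1998 inclusive is 122 days; tolling adds 122 days: July 13, 1999 + 122 days = November 12, 1999.
November 12, 1999 is a Friday and not a court holiday, so no extension applies.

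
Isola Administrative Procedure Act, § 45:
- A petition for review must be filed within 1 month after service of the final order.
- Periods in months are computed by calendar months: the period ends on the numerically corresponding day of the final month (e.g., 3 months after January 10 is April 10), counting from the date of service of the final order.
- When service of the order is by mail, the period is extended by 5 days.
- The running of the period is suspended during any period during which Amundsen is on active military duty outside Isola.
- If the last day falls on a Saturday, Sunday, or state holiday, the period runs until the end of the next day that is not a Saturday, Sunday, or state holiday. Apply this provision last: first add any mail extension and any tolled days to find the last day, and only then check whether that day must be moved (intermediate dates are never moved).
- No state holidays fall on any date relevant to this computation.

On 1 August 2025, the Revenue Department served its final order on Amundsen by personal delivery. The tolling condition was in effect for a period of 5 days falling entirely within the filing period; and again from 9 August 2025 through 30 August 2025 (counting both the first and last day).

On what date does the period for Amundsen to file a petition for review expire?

1 month after 1 August 2025 is September 1, 2025.
Service was not by mail, so no mail extension applies.
Tolling adds 5 days: September 1, 2025 + 5 days = September 6, 2025.
From August 9, 2025 through August 30, 2025 inclusive is 22 days; tolling adds 22 days: September 6, 2025 + 22 days = September 28, 2025.
September 28, 2025 is Sunday. The next qualifying day is September 29, 2025.

September 29, 2025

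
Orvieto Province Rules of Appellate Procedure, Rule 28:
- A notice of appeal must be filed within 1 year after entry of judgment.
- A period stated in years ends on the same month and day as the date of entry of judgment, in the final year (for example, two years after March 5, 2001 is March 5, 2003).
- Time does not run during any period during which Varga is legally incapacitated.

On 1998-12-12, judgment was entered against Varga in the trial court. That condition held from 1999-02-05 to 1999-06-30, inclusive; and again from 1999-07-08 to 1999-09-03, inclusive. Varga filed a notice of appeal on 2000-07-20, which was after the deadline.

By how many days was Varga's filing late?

1 year after 1998-12-12 is December 12, 1999.
From February 5, 1999 through June 30, 1999 inclusive is 146 days; tolling adds 146 days: December 12, 1999 + 146 days = May 6, 2000.
From July 8, 1999 through September 3, 1999 inclusive is 58 days; tolling adds 58 days: May 6, 2000 + 58 days = July 3, 2000.
The deadline is July 3, 2000; from July 3, 2000 to July 20, 2000 is 17 days.

17 days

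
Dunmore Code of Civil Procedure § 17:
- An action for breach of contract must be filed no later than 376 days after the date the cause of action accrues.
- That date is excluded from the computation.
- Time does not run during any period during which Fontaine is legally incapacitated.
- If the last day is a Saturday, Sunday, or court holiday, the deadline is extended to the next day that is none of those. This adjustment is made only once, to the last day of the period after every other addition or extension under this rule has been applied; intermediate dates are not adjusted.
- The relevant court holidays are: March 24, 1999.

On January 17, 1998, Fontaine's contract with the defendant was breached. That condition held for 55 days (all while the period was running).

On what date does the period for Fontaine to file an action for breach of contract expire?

376 days after January 17, 1998 is January 28, 1999.
Tolling adds 55 days: January 28, 1999 + 55 days = March 24, 1999.
March 24, 1999 is a listed holiday. The next qualifying day is March 25, 1999.

March 25, 1999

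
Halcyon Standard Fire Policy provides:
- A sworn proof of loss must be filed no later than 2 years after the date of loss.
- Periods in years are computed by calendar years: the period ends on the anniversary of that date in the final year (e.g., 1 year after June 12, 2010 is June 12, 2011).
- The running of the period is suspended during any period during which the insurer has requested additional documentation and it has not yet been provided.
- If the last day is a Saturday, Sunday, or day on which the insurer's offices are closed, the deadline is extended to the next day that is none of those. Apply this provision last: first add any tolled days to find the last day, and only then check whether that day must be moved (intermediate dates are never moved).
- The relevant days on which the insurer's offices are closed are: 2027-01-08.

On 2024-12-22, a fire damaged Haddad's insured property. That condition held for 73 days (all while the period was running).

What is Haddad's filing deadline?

2 years after 2024-12-22 is December 22, 2026.
Tolling adds 73 days: December 22, 2026 + 73 days = March 5, 2027.
March 5, 2027 is a Friday and not a day on which the insurer's offices are closed, so no extension applies.

March 5, 2027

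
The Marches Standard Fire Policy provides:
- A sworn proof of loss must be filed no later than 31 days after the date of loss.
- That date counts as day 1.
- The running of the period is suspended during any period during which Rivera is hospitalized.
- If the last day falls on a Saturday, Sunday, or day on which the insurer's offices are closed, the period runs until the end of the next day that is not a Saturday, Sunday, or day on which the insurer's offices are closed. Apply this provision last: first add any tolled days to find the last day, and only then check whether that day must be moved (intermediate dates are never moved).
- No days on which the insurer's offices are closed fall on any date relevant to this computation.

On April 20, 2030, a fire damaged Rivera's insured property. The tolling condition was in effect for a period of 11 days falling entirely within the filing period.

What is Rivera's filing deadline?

Counting April 20, 2030 as day 1, day 31 is May 20, 2030.
Tolling adds 11 days: May 20, 2030 + 11 days = May 31, 2030.
May 31, 2030 is a Friday and not a day on which the insurer's offices are closed, so no extension applies.

May 31, 2030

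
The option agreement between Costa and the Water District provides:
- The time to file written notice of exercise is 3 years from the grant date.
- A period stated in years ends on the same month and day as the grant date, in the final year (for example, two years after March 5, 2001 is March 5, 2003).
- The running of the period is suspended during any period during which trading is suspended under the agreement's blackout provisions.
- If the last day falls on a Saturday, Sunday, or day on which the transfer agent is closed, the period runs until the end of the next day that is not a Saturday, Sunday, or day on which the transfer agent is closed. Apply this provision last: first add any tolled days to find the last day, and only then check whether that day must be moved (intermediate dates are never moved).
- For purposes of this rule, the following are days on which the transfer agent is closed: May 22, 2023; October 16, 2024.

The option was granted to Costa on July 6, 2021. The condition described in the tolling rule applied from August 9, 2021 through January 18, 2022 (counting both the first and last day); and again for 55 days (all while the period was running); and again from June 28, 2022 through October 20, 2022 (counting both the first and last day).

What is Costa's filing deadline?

June 4, 2025

3 years after July 6, 2021 is July 6, 2024.
From August 9, 2021 through January 18, 2022 inclusive is 163 days; tolling adds 163 days: July 6, 2024 + 163 days = December 16, 2024.
Tolling adds 55 days: December 16, 2024 + 55 days = February 9, 2025.
From June 28, 2022 through October 20, 2022 inclusive is 115 days; tolling adds 115 days: February 9, 2025 + 115 days = June 4, 2025.
June 4, 2025 is a Wednesday and not a day on which the transfer agent is closed, so no extension applies.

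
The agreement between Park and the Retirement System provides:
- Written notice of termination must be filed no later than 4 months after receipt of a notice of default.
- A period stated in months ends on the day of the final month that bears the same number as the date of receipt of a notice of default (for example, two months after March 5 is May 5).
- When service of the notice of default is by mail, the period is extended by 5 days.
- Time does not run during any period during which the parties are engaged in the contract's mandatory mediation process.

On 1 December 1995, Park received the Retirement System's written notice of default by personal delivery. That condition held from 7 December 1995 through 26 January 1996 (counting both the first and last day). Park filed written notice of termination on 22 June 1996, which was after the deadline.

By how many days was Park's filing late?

31 days

4 months after 1 December 1995 is April 1, 1996.
Service was not by mail, so no mail extension applies.
From December 7, 1995 through January 26, 1996 inclusive is 51 days; tolling adds 51 days: April 1, 1996 + 51 days = May 22, 1996.
The deadline is May 22, 1996; from May 22, 1996 to June 22, 1996 is 31 days.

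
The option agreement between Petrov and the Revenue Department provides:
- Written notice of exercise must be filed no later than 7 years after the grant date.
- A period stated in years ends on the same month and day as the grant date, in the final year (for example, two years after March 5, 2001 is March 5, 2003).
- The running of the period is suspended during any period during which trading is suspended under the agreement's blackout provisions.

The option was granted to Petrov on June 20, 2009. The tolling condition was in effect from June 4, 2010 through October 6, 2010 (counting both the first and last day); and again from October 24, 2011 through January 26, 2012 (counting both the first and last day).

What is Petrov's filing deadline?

January 26, 2017

7 years after June 20, 2009 is June 20, 2016.
From June 4, 2010 through October 6, 2010 inclusive is 125 days; tolling adds 125 days: June 20, 2016 + 125 days = October 23, 2016.
From October 24, 2011 through January 26, 2012 inclusive is 95 days; tolling adds 95 days: October 23, 2016 + 95 days = January 26, 2017.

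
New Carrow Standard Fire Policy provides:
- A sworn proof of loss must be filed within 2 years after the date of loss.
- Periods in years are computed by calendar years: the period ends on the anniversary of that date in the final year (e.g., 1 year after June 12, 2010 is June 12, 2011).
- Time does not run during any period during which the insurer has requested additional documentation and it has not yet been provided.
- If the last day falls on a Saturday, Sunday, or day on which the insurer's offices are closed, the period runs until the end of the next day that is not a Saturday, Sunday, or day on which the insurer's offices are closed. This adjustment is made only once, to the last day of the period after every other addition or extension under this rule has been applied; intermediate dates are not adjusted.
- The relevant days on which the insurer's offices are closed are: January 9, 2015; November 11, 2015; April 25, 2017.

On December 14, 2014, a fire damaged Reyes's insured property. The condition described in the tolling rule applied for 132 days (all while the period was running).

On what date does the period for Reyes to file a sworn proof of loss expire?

2 years after December 14, 2014 is December 14, 2016.
Tolling adds 132 days: December 14, 2016 + 132 days = April 25, 2017.
April 25, 2017 is a listed holiday. The next qualifying day is April 26, 2017.

April 26, 2017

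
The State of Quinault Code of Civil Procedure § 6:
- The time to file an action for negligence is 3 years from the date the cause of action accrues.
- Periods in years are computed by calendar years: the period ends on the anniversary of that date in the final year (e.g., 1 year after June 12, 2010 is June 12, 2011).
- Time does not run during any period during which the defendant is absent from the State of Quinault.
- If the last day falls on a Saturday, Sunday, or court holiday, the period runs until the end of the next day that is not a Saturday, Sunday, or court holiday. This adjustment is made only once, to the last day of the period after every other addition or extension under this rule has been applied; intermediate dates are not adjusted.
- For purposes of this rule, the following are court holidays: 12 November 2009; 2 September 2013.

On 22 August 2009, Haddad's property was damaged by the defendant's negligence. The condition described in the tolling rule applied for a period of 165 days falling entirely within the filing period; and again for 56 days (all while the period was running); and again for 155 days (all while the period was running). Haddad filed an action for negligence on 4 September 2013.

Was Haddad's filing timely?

No

3 years after 22 August 2009 is August 22, 2012.
Tolling adds 165 days: August 22, 2012 + 165 days = February 3, 2013.
Tolling adds 56 days: February 3, 2013 + 56 days = March 31, 2013.
Tolling adds 155 days: March 31, 2013 + 155 days = September 2, 2013.
September 2, 2013 is a listed holiday. The next qualifying day is September 3, 2013.
The deadline is September 3, 2013; the filing on September 4, 2013 is after that date.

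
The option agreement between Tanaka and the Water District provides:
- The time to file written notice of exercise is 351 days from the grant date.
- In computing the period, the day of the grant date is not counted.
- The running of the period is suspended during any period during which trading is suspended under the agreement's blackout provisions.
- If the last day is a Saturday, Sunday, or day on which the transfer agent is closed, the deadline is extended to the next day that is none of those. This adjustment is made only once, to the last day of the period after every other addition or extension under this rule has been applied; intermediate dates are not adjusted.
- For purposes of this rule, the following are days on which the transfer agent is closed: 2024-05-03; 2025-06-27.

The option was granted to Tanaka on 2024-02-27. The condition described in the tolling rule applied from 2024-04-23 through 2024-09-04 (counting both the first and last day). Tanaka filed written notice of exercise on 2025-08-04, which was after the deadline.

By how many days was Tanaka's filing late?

35 days

351 days after 2024-02-27 is February 12, 2025.
From April 23, 2024 through September 4, 2024 inclusive is 135 days; tolling adds 135 days: February 12, 2025 + 135 days = June 27, 2025.
June 27, 2025 is a listed holiday; June 28, 2025 is Saturday; June 29, 2025 is Sunday. The next qualifying day is June 30, 2025.
The deadline is June 30, 2025; from June 30, 2025 to August 4, 2025 is 35 days.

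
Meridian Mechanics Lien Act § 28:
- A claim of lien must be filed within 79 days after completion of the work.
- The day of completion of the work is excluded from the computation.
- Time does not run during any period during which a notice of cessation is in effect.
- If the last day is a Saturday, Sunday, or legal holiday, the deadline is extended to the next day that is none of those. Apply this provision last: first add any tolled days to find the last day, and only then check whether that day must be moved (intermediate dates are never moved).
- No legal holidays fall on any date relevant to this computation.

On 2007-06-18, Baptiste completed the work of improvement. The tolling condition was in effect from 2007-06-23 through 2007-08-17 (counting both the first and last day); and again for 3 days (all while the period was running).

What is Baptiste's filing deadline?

November 5, 2007

79 days after 2007-06-18 is September 5, 2007.
From June 23, 2007 through August 17, 2007 inclusive is 56 days; tolling adds 56 days: September 5, 2007 + 56 days = October 31, 2007.
Tolling adds 3 days: October 31, 2007 + 3 days = November 3, 2007.
November 3, 2007 is Saturday; November 4, 2007 is Sunday. The next qualifying day is November 5, 2007.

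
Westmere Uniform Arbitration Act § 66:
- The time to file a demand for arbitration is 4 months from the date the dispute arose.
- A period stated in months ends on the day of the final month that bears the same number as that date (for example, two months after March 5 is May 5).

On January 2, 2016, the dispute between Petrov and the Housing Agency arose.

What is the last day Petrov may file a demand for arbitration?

4 months after January 2, 2016 is May 2, 2016.

May 2, 2016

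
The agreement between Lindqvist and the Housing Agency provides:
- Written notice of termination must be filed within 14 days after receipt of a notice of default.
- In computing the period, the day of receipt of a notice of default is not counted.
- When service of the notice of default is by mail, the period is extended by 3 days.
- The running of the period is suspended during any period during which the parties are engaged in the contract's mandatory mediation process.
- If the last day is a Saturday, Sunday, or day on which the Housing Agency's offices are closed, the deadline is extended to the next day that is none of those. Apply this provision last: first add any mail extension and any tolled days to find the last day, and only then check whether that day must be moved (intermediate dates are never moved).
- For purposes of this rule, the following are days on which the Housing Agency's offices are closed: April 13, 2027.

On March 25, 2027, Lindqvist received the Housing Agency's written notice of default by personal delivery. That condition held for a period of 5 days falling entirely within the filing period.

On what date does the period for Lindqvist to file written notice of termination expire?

April 14, 2027

14 days after March 25, 2027 is April 8, 2027.
Service was not by mail, so no mail extension applies.
Tolling adds 5 days: April 8, 2027 + 5 days = April 13, 2027.
April 13, 2027 is a listed holiday. The next qualifying day is April 14, 2027.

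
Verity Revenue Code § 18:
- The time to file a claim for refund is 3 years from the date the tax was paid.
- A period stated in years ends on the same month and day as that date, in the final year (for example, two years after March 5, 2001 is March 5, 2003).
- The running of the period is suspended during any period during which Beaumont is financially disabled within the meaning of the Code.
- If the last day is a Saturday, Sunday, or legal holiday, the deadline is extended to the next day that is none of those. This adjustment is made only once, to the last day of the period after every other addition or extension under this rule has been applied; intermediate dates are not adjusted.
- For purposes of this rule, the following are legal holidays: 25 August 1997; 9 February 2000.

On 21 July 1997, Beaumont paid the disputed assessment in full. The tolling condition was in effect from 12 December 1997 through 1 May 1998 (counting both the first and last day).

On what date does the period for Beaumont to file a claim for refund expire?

December 11, 2000

3 years after 21 July 1997 is July 21, 2000.
From December 12, 1997 through May 1, 1998 inclusive is 141 days; tolling adds 141 days: July 21, 2000 + 141 days = December 9, 2000.
December 9, 2000 is Saturday; December 10, 2000 is Sunday. The next qualifying day is December 11, 2000.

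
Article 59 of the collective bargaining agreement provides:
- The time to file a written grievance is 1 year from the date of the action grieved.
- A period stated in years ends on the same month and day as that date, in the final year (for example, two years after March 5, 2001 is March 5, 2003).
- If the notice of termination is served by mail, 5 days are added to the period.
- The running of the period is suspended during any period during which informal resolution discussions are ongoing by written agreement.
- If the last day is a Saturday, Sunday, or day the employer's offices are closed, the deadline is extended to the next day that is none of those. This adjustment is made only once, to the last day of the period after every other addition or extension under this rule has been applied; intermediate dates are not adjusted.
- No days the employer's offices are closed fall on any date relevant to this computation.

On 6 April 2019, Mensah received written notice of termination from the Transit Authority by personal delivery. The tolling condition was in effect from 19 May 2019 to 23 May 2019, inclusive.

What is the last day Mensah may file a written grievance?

April 13, 2020

1 year after 6 April 2019 is April 6, 2020.
Service was not by mail, so no mail extension applies.
From May 19, 2019 through May 23, 2019 inclusive is 5 days; tolling adds 5 days: April 6, 2020 + 5 days = April 11, 2020.
April 11, 2020 is Saturday; April 12, 2020 is Sunday. The next qualifying day is April 13, 2020.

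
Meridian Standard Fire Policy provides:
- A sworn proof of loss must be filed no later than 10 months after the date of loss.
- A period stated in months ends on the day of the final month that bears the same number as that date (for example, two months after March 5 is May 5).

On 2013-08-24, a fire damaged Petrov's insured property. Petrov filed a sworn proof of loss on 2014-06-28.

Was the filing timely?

10 months after 2013-08-24 is June 24, 2014.
The deadline is June 24, 2014; the filing on June 28, 2014 is after that date.

No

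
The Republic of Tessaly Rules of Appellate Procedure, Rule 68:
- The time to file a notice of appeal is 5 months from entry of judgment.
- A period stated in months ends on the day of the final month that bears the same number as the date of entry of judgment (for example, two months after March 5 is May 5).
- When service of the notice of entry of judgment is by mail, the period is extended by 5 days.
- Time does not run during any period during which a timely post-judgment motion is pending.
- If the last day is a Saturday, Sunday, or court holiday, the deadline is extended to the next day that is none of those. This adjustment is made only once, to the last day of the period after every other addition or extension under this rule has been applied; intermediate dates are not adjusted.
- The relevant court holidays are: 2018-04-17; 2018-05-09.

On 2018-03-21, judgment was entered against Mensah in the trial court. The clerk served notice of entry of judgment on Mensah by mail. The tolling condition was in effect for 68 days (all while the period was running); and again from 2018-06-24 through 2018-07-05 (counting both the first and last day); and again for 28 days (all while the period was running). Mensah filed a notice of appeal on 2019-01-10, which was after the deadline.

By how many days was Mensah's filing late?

5 months after 2018-03-21 is August 21, 2018.
Service was by mail, adding 5 days: August 21, 2018 + 5 days = August 26, 2018.
Tolling adds 68 days: August 26, 2018 + 68 days = November 2, 2018.
From June 24, 2018 through July 5, 2018 inclusive is 12 days; tolling adds 12 days: November 2, 2018 + 12 days = November 14, 2018.
Tolling adds 28 days: November 14, 2018 + 28 days = December 12, 2018.
December 12, 2018 is a Wednesday and not a court holiday, so no extension applies.
The deadline is December 12, 2018; from December 12, 2018 to January 10, 2019 is 29 days.

29 days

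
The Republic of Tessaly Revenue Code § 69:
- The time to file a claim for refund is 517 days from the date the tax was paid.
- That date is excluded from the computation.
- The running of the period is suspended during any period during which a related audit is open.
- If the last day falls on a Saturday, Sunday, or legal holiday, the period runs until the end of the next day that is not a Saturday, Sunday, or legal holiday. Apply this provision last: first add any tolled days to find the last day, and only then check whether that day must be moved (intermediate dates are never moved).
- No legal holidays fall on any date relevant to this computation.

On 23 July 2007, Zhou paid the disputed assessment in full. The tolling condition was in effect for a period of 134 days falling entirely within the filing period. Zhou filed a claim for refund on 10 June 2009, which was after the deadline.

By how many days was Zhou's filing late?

37 days

517 days after 23 July 2007 is December 21, 2008.
Tolling adds 134 days: December 21, 2008 + 134 days = May 4, 2009.
May 4, 2009 is a Monday and not a legal holiday, so no extension applies.
The deadline is May 4, 2009; from May 4, 2009 to June 10, 2009 is 37 days.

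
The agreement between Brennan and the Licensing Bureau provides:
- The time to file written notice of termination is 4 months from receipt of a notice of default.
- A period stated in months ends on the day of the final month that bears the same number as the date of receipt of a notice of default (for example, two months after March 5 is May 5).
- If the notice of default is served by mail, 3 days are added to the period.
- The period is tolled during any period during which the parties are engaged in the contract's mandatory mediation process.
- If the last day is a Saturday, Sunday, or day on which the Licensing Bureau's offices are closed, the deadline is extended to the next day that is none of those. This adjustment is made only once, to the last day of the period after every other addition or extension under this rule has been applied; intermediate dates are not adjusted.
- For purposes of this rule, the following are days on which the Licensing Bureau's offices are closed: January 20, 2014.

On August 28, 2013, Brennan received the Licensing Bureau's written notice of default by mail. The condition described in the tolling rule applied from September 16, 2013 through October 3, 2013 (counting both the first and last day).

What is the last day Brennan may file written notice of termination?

January 21, 2014

4 months after August 28, 2013 is December 28, 2013.
Service was by mail, adding 3 days: December 28, 2013 + 3 days = December 31, 2013.
From September 16, 2013 through October 3, 2013 inclusive is 18 days; tolling adds 18 days: December 31, 2013 + 18 days = January 18, 2014.
January 18, 2014 is Saturday; January 19, 2014 is Sunday; January 20, 2014 is a listed holiday. The next qualifying day is January 21, 2014.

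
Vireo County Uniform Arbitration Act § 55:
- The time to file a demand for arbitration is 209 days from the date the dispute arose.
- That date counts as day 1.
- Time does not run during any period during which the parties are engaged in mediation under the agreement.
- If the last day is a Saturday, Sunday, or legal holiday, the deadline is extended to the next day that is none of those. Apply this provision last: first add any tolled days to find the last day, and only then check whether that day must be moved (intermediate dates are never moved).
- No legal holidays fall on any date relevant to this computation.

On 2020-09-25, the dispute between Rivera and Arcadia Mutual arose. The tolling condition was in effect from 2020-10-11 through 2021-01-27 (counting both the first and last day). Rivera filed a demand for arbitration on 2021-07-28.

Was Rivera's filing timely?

Yes

Counting 2020-09-25 as day 1, day 209 is April 21, 2021.
From October 11, 2020 through January 27, 2021 inclusive is 109 days; tolling adds 109 days: April 21, 2021 + 109 days = August 8, 2021.
August 8, 2021 is Sunday. The next qualifying day is August 9, 2021.
The deadline is August 9, 2021; the filing on July 28, 2021 is on or before that date.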